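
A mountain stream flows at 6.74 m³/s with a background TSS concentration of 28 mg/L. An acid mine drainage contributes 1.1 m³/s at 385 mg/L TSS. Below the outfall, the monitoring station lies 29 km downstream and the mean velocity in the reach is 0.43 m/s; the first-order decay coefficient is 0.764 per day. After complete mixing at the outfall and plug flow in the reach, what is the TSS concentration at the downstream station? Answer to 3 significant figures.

43.0 mg/L

Mass balance: C = (6.740·28.00 + 1.100·385.0) / 7.840 = 612.2/7.840 = 78.09 mg/L.
Travel time t = 29·1000 / 0.43 = 67440 s = 18.73 h.
Decay over the reach: 78.09·exp(−kt) = 78.09·0.5508 = 43.01 mg/L.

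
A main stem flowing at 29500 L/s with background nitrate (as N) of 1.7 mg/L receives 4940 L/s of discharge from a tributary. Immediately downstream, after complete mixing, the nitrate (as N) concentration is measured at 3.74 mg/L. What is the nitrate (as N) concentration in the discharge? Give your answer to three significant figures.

15.9 mg/L

Mass balance: 29500·1.700 + 4940·Cₑ = 34440·3.740
→ Cₑ = (34440·3.740 − 29500·1.700) / 4940 = 15.92 mg/L.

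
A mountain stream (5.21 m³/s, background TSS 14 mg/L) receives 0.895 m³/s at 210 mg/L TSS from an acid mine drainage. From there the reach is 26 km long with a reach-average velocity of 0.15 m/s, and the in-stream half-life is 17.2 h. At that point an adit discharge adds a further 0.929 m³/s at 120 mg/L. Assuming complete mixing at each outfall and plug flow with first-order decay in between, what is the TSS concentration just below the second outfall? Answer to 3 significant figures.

Flow-weighted average: C = (5.210·14.00 + 0.8950·210.0) / 6.105 = 260.9/6.105 = 42.73 mg/L; combined flow 6.105 m³/s.
Travel time t = 26·1000 / 0.15 = 173300 s = 48.15 h.
Half-life 17.2 h → k = ln 2 / 17.2 = 0.04030 h⁻¹ = 0.9672 d⁻¹.
Decay over the reach: 42.73·exp(−kt) = 42.73·0.1437 = 6.139 mg/L.
Second outfall: C = (6.105·6.139 + 0.9290·120.0)/7.034 = 21.18 mg/L.

21.2 mg/L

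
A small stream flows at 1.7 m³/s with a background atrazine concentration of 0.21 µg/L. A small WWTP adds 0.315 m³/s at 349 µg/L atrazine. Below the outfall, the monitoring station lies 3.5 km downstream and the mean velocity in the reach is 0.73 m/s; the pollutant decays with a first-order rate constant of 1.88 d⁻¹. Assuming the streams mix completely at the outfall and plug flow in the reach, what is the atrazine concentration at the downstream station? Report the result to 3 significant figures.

49.3 µg/L

After mixing, C = (1.700·0.2100 + 0.3150·349.0) / 2.015 = 110.3/2.015 = 54.74 µg/L.
Travel time t = 3.5·1000 / 0.73 = 4795 s = 1.332 h.
After decay, C = 54.74 × e^(−kt) = 54.74 × 0.9009 = 49.31 µg/L.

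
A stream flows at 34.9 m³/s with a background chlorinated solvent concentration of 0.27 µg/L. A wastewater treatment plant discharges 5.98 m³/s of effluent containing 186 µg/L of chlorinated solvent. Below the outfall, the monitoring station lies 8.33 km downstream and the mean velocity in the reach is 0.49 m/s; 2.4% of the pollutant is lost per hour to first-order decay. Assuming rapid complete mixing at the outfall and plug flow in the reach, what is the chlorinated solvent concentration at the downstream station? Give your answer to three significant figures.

After mixing, C = (34.90·0.2700 + 5.980·186.0) / 40.88 = 1122/40.88 = 27.44 µg/L.
Travel time t = 8.33·1000 / 0.49 = 17000 s = 4.722 h.
2.4%/h lost → k = −ln(1 − 0.024) = 0.02429 h⁻¹.
Applying C = C₀e^(−kt): 27.44 × 0.8916 = 24.47 µg/L.

24.5 µg/L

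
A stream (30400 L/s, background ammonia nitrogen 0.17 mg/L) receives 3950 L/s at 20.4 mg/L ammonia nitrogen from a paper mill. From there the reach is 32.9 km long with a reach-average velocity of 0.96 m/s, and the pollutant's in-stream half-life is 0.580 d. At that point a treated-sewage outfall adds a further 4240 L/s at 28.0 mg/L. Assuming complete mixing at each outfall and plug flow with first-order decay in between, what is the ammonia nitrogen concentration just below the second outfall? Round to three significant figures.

Conservation of mass: C = (30400·0.1700 + 3950·20.40) / 34350 = 85750/34350 = 2.496 mg/L; combined flow 34350 L/s.
Travel time t = 32.9·1000 / 0.96 = 34270 s = 9.520 h.
Half-life 0.580 d → k = ln 2 / 0.580 = 1.195 d⁻¹.
First-order decay: C = 2.496·exp(−k·t) = 2.496·0.6225 = 1.554 mg/L.
Second outfall: C = (34350·1.554 + 4240·28.00)/38590 = 4.460 mg/L.

4.46 mg/L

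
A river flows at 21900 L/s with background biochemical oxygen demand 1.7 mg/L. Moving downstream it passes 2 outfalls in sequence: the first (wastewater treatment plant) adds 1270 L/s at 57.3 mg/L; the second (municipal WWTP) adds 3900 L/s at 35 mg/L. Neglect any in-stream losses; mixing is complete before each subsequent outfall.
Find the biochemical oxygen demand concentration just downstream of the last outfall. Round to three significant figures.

Outfall 1: combined Q = 23170 L/s; C = (21900·1.700 + 1270·57.30)/23170 = 4.748 mg/L.
Outfall 2: combined Q = 27070 L/s; C = (23170·4.748 + 3900·35.00)/27070 = 9.106 mg/L.

9.11 mg/L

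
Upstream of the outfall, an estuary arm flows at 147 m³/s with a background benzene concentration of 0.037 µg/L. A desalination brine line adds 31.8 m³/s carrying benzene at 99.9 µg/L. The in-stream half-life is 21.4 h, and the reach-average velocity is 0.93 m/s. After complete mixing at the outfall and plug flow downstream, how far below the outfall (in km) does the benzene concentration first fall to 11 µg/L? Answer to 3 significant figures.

49.7 km

Flow-weighted average: C = (147.0·0.03700 + 31.80·99.90) / 178.8 = 3182/178.8 = 17.80 µg/L.
Half-life 21.4 h → k = ln 2 / 21.4 = 0.03239 h⁻¹ = 0.7774 d⁻¹.
Set 17.80·exp(−k·t) = 11 → t = ln(17.80/11)/k = 53480 s = 14.86 h.
Distance = v·t = 0.93·53480 = 49740 m = 49.74 km.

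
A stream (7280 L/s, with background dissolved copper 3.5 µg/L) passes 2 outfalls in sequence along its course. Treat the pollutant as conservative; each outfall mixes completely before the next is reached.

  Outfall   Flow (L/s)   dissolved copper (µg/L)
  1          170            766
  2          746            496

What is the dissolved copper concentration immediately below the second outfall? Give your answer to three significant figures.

64.1 µg/L

Below outfall 1: Q → 7450 L/s, C = (7280·3.500 + 170.0·766.0)/7450 = 20.90 µg/L.
Below outfall 2: Q → 8196 L/s, C = (7450·20.90 + 746.0·496.0)/8196 = 64.14 µg/L.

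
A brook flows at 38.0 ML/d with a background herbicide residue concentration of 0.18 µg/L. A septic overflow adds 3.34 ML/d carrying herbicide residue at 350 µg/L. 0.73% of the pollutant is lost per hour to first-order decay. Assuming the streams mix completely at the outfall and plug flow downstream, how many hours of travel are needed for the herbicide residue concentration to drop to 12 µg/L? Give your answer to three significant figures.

118 h

After mixing, C = (38.00·0.1800 + 3.340·350.0) / 41.34 = 1176/41.34 = 28.44 µg/L.
0.73%/h lost → k = −ln(1 − 0.0073) = 0.007327 h⁻¹.
28.44·exp(−k·t) = 12 → t = ln(28.44/12)/k = 424000 s = 117.8 h.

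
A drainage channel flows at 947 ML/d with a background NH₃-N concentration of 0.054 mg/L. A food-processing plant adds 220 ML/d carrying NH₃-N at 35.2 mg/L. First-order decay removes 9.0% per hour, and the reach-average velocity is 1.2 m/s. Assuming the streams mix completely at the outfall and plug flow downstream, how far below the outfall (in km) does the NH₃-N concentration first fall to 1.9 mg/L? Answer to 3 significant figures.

After mixing, C = (947.0·0.05400 + 220.0·35.20) / 1167 = 7795/1167 = 6.680 mg/L.
9.0%/h lost → k = −ln(1 − 0.09) = 0.09431 h⁻¹.
Set 6.680·exp(−k·t) = 1.9 → t = ln(6.680/1.9)/k = 47990 s = 13.33 h.
Distance = v·t = 1.2·47990 = 57590 m = 57.59 km.

57.6 km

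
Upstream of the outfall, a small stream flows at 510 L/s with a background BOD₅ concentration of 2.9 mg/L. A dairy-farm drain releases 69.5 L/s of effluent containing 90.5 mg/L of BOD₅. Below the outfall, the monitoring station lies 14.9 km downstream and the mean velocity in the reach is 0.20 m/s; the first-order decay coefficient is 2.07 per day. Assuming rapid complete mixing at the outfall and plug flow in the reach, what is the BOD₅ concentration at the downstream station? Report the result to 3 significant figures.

2.25 mg/L

Conservation of mass: C = (510.0·2.900 + 69.50·90.50) / 579.5 = 7769/579.5 = 13.41 mg/L.
Travel time t = 14.9·1000 / 0.20 = 74500 s = 20.69 h.
First-order decay: C = 13.41·exp(−k·t) = 13.41·0.1678 = 2.250 mg/L.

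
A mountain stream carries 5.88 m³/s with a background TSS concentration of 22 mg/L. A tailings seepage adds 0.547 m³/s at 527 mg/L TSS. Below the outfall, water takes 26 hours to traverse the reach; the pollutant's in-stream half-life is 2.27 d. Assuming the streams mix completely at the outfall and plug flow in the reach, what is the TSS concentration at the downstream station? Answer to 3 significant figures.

Flow-weighted average: C = (5.880·22.00 + 0.5470·527.0) / 6.427 = 417.6/6.427 = 64.98 mg/L.
Half-life 2.27 d → k = ln 2 / 2.27 = 0.3054 d⁻¹.
Decay over the reach: 64.98·exp(−kt) = 64.98·0.7184 = 46.68 mg/L.

46.7 mg/L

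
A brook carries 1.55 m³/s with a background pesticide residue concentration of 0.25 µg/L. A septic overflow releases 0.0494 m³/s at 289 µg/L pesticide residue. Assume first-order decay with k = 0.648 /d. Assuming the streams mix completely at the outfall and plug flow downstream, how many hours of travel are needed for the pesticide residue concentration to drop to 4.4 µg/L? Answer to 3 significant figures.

Mass balance: C = (1.550·0.2500 + 0.04940·289.0) / 1.599 = 14.66/1.599 = 9.169 µg/L.
9.169·exp(−k·t) = 4.4 → t = ln(9.169/4.4)/k = 97890 s = 27.19 h.

27.2 h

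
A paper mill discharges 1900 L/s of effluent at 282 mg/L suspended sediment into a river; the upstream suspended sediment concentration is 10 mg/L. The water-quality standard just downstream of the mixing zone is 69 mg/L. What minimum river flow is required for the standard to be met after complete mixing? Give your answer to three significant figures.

Set C_mix = 69: (Q·10.00 + 1900·282.0) / (Q + 1900) = 69
→ Q = 1900·(282.0 − 69)/(69 − 10.00) = 6859 L/s.

6860 L/s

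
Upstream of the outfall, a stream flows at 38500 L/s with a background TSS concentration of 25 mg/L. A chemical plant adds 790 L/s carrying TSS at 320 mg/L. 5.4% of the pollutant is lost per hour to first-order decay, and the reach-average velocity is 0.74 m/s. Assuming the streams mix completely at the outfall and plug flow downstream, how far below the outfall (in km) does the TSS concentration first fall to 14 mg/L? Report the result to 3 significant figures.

Mass balance: C = (38500·25.00 + 790.0·320.0) / 39290 = 1215000/39290 = 30.93 mg/L.
5.4%/h lost → k = −ln(1 − 0.054) = 0.05551 h⁻¹.
Set 30.93·exp(−k·t) = 14 → t = ln(30.93/14)/k = 51410 s = 14.28 h.
Distance = v·t = 0.74·51410 = 38040 m = 38.04 km.

38.0 km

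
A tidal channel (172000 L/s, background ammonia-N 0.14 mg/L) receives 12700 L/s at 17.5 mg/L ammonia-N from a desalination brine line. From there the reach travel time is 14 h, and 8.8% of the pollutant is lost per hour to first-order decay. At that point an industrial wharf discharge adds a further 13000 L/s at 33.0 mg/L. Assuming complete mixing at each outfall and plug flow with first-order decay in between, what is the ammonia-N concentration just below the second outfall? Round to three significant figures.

2.51 mg/L

Flow-weighted average: C = (172000·0.1400 + 12700·17.50) / 184700 = 246300/184700 = 1.334 mg/L; combined flow 184700 L/s.
8.8%/h lost → k = −ln(1 − 0.088) = 0.09212 h⁻¹.
First-order decay: C = 1.334·exp(−k·t) = 1.334·0.2754 = 0.3673 mg/L.
Second outfall: C = (184700·0.3673 + 13000·33.00)/197700 = 2.513 mg/L.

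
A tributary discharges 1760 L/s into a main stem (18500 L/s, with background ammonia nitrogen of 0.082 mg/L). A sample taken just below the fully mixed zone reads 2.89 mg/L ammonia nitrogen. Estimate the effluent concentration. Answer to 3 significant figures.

Mass balance: 18500·0.08200 + 1760·Cₑ = 20260·2.890
→ Cₑ = (20260·2.890 − 18500·0.08200) / 1760 = 32.41 mg/L.

32.4 mg/L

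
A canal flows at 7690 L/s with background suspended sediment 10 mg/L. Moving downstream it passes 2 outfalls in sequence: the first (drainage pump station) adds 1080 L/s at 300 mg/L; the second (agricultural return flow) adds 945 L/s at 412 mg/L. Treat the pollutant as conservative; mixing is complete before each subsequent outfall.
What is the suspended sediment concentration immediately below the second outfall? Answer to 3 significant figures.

81.3 mg/L

After outfall 1: Q = 7690 + 1080 = 8770 L/s; C = (7690·10.00 + 1080·300.0)/8770 = 45.71 mg/L.
After outfall 2: Q = 8770 + 945.0 = 9715 L/s; C = (8770·45.71 + 945.0·412.0)/9715 = 81.34 mg/L.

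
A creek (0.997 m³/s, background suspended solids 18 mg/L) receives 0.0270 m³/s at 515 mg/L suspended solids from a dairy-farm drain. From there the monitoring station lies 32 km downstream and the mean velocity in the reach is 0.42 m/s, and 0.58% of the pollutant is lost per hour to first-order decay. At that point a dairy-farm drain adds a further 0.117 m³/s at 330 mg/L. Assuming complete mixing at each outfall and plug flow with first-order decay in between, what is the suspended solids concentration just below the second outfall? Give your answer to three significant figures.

58.5 mg/L

Mixed concentration C = ΣQC/ΣQ = (0.9970·18.00 + 0.02700·515.0) / 1.024 = 31.85/1.024 = 31.10 mg/L; combined flow 1.024 m³/s.
Travel time t = 32·1000 / 0.42 = 76190 s = 21.16 h.
0.58%/h lost → k = −ln(1 − 0.0058) = 0.005817 h⁻¹.
Decay over the reach: 31.10·exp(−kt) = 31.10·0.8842 = 27.50 mg/L.
Second outfall: C = (1.024·27.50 + 0.1170·330.0)/1.141 = 58.52 mg/L.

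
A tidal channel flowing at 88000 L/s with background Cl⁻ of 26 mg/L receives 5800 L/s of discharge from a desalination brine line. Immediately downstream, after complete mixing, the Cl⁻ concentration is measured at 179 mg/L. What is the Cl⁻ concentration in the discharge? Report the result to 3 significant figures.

Mass balance: 88000·26.00 + 5800·Cₑ = 93800·179.0
→ Cₑ = (93800·179.0 − 88000·26.00) / 5800 = 2500 mg/L.

2500 mg/L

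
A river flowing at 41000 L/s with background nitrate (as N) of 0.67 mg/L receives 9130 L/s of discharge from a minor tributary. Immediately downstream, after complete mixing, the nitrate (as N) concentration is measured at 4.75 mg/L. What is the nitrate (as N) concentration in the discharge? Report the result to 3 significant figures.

23.1 mg/L

Mass balance: 41000·0.6700 + 9130·Cₑ = 50130·4.750
→ Cₑ = (50130·4.750 − 41000·0.6700) / 9130 = 23.07 mg/L.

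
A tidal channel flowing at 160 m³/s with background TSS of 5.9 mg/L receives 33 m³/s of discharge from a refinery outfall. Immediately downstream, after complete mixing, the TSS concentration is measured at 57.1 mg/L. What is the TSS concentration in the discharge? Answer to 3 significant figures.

Mass balance: 160.0·5.900 + 33.00·Cₑ = 193.0·57.10
→ Cₑ = (193.0·57.10 − 160.0·5.900) / 33.00 = 305.3 mg/L.

305 mg/L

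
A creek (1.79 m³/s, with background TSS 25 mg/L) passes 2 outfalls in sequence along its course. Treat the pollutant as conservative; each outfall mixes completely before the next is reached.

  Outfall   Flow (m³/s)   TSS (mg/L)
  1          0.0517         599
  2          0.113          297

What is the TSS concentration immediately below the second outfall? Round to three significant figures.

Below outfall 1: Q → 1.842 m³/s, C = (1.790·25.00 + 0.05170·599.0)/1.842 = 41.11 mg/L.
Below outfall 2: Q → 1.955 m³/s, C = (1.842·41.11 + 0.1130·297.0)/1.955 = 55.91 mg/L.

55.9 mg/L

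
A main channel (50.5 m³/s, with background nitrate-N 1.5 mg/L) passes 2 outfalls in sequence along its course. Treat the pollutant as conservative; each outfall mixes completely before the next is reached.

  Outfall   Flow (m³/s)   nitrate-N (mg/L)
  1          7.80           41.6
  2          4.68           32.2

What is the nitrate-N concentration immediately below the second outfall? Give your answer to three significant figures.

Below outfall 1: Q → 58.30 m³/s, C = (50.50·1.500 + 7.800·41.60)/58.30 = 6.865 mg/L.
Below outfall 2: Q → 62.98 m³/s, C = (58.30·6.865 + 4.680·32.20)/62.98 = 8.748 mg/L.

8.75 mg/L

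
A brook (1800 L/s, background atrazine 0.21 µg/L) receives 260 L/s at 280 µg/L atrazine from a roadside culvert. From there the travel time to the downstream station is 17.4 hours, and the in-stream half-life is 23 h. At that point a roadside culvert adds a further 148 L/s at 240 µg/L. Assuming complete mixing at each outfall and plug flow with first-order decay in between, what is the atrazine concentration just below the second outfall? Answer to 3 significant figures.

Flow-weighted average: C = (1800·0.2100 + 260.0·280.0) / 2060 = 73180/2060 = 35.52 µg/L; combined flow 2060 L/s.
Half-life 23 h → k = ln 2 / 23 = 0.03014 h⁻¹ = 0.7233 d⁻¹.
First-order decay: C = 35.52·exp(−k·t) = 35.52·0.5919 = 21.03 µg/L.
Second outfall: C = (2060·21.03 + 148.0·240.0)/2208 = 35.70 µg/L.

35.7 µg/L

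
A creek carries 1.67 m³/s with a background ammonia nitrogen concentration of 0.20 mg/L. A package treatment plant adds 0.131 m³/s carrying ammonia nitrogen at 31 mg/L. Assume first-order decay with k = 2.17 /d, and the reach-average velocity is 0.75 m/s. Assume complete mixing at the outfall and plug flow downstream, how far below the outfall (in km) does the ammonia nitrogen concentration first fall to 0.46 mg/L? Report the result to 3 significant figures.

49.8 km

Mixed concentration C = ΣQC/ΣQ = (1.670·0.2000 + 0.1310·31.00) / 1.801 = 4.395/1.801 = 2.440 mg/L.
Set 2.440·exp(−k·t) = 0.46 → t = ln(2.440/0.46)/k = 66440 s = 18.46 h.
Distance = v·t = 0.75·66440 = 49830 m = 49.83 km.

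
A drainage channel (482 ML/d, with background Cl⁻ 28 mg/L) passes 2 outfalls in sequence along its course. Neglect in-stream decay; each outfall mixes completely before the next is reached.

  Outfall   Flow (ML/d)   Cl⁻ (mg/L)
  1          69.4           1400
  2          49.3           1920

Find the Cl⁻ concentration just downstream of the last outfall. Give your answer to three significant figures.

342 mg/L

Below outfall 1: Q → 551.4 ML/d, C = (482.0·28.00 + 69.40·1400)/551.4 = 200.7 mg/L.
Below outfall 2: Q → 600.7 ML/d, C = (551.4·200.7 + 49.30·1920)/600.7 = 341.8 mg/L.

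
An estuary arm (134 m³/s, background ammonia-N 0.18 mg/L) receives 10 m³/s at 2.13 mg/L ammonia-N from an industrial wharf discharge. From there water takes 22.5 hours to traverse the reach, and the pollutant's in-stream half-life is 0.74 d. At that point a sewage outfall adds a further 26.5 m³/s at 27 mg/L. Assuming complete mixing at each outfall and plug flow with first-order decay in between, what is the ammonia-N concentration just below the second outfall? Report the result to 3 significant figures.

Conservation of mass: C = (134.0·0.1800 + 10.00·2.130) / 144.0 = 45.42/144.0 = 0.3154 mg/L; combined flow 144.0 m³/s.
Half-life 0.74 d → k = ln 2 / 0.74 = 0.9367 d⁻¹.
First-order decay: C = 0.3154·exp(−k·t) = 0.3154·0.4156 = 0.1311 mg/L.
Second outfall: C = (144.0·0.1311 + 26.50·27.00)/170.5 = 4.307 mg/L.

4.31 mg/L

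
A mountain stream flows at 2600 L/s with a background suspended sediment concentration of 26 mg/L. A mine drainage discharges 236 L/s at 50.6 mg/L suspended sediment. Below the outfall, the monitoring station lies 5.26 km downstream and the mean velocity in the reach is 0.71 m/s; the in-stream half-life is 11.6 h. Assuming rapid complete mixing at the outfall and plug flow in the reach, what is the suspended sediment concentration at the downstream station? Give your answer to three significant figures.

24.8 mg/L

Mass balance: C = (2600·26.00 + 236.0·50.60) / 2836 = 79540/2836 = 28.05 mg/L.
Travel time t = 5.26·1000 / 0.71 = 7408 s = 2.058 h.
Half-life 11.6 h → k = ln 2 / 11.6 = 0.05975 h⁻¹ = 1.434 d⁻¹.
Decay over the reach: 28.05·exp(−kt) = 28.05·0.8843 = 24.80 mg/L.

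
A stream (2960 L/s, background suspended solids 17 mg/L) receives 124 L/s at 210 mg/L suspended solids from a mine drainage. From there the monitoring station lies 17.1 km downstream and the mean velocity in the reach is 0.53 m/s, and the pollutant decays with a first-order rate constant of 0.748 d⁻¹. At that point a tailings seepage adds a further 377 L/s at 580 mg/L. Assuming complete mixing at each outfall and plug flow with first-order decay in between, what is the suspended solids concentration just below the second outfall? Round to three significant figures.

Conservation of mass: C = (2960·17.00 + 124.0·210.0) / 3084 = 76360/3084 = 24.76 mg/L; combined flow 3084 L/s.
Travel time t = 17.1·1000 / 0.53 = 32260 s = 8.962 h.
After decay, C = 24.76 × e^(−kt) = 24.76 × 0.7563 = 18.73 mg/L.
Second outfall: C = (3084·18.73 + 377.0·580.0)/3461 = 79.86 mg/L.

79.9 mg/L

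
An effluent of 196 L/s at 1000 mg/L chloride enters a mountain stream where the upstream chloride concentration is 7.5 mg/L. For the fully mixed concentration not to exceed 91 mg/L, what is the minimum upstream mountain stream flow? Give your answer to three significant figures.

2130 L/s

Set C_mix = 91: (Q·7.500 + 196.0·1000) / (Q + 196.0) = 91
→ Q = 196.0·(1000 − 91)/(91 − 7.500) = 2134 L/s.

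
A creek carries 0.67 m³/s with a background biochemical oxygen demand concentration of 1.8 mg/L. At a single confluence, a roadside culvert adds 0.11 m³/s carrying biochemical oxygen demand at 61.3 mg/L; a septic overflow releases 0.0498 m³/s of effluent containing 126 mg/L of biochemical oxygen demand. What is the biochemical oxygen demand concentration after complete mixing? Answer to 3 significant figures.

Mass balance: C = (0.6700·1.800 + 0.1100·61.30 + 0.04980·126.0) / 0.8298 = 14.22/0.8298 = 17.14 mg/L.

17.1 mg/L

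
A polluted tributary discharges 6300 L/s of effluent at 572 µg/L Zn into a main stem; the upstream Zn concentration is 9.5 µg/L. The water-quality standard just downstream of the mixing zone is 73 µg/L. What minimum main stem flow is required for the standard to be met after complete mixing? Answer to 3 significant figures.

Set C_mix = 73: (Q·9.500 + 6300·572.0) / (Q + 6300) = 73
→ Q = 6300·(572.0 − 73)/(73 − 9.500) = 49510 L/s.

49500 L/s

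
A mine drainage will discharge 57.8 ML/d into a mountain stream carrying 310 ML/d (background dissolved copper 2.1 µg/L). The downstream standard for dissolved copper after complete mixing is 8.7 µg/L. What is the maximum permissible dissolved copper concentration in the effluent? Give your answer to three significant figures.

At the limit, (Qr·Cr + Qe·Cₑ)/(Qr + Qe) = 8.7:
Cₑ = (367.8·8.7 − 310.0·2.100) / 57.80 = 44.10 µg/L.

44.1 µg/L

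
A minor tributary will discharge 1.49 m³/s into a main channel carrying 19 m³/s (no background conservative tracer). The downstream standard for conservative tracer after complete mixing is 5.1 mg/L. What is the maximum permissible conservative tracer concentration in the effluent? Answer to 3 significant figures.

At the limit, (Qr·Cr + Qe·Cₑ)/(Qr + Qe) = 5.1:
Cₑ = (20.49·5.1 − 19.00·0) / 1.490 = 70.13 mg/L.

70.1 mg/L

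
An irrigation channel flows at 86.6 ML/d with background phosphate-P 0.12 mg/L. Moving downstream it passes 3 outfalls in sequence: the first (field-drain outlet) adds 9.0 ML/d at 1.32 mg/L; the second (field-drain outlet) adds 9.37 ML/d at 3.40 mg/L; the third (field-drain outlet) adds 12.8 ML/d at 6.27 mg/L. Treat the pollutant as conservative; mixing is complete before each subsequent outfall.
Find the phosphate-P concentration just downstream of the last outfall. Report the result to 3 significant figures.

1.14 mg/L

After outfall 1: Q = 86.60 + 9.000 = 95.60 ML/d; C = (86.60·0.1200 + 9.000·1.320)/95.60 = 0.2330 mg/L.
After outfall 2: Q = 95.60 + 9.370 = 105.0 ML/d; C = (95.60·0.2330 + 9.370·3.400)/105.0 = 0.5157 mg/L.
After outfall 3: Q = 105.0 + 12.80 = 117.8 ML/d; C = (105.0·0.5157 + 12.80·6.270)/117.8 = 1.141 mg/L.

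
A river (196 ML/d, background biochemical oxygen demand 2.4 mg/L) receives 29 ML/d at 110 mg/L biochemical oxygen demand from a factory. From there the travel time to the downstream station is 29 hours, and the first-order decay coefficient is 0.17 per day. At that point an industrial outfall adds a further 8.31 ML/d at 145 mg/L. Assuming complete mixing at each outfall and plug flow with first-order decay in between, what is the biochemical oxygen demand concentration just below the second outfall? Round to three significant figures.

Mass balance: C = (196.0·2.400 + 29.00·110.0) / 225.0 = 3660/225.0 = 16.27 mg/L; combined flow 225.0 ML/d.
Decay over the reach: 16.27·exp(−kt) = 16.27·0.8143 = 13.25 mg/L.
At the second outfall, C = (225.0·13.25 + 8.310·145.0) / (225.0 + 8.310) = 17.94 mg/L.

17.9 mg/L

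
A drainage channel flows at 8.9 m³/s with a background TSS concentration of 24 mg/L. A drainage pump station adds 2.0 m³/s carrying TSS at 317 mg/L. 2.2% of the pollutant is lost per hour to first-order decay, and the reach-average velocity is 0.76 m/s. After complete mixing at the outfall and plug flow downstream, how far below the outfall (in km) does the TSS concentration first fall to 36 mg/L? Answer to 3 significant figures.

Mixed concentration C = ΣQC/ΣQ = (8.900·24.00 + 2.000·317.0) / 10.90 = 847.6/10.90 = 77.76 mg/L.
2.2%/h lost → k = −ln(1 − 0.022) = 0.02225 h⁻¹.
Set 77.76·exp(−k·t) = 36 → t = ln(77.76/36)/k = 124600 s = 34.62 h.
Distance = v·t = 0.76·124600 = 94720 m = 94.72 km.

94.7 km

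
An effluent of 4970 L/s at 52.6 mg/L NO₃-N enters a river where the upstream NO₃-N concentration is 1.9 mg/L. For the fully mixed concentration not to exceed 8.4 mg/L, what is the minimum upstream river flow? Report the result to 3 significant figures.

Set C_mix = 8.4: (Q·1.900 + 4970·52.60) / (Q + 4970) = 8.4
→ Q = 4970·(52.60 − 8.4)/(8.4 − 1.900) = 33800 L/s.

33800 L/s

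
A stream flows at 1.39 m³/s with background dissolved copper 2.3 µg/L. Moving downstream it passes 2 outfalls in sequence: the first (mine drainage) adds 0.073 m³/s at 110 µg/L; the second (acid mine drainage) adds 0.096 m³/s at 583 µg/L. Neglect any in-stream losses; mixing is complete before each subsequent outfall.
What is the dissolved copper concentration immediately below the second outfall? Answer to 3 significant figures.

Outfall 1: combined Q = 1.463 m³/s; C = (1.390·2.300 + 0.07300·110.0)/1.463 = 7.674 µg/L.
Outfall 2: combined Q = 1.559 m³/s; C = (1.463·7.674 + 0.09600·583.0)/1.559 = 43.10 µg/L.

43.1 µg/L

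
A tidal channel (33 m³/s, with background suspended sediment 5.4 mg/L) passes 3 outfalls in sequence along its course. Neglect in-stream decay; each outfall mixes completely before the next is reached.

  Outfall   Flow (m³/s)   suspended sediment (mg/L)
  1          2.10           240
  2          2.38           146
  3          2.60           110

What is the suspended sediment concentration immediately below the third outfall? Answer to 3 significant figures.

Below outfall 1: Q → 35.10 m³/s, C = (33.00·5.400 + 2.100·240.0)/35.10 = 19.44 mg/L.
Below outfall 2: Q → 37.48 m³/s, C = (35.10·19.44 + 2.380·146.0)/37.48 = 27.47 mg/L.
Below outfall 3: Q → 40.08 m³/s, C = (37.48·27.47 + 2.600·110.0)/40.08 = 32.83 mg/L.

32.8 mg/L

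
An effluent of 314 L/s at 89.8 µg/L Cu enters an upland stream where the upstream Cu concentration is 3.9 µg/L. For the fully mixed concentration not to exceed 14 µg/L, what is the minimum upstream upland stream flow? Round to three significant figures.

Set C_mix = 14: (Q·3.900 + 314.0·89.80) / (Q + 314.0) = 14
→ Q = 314.0·(89.80 − 14)/(14 − 3.900) = 2357 L/s.

2360 L/s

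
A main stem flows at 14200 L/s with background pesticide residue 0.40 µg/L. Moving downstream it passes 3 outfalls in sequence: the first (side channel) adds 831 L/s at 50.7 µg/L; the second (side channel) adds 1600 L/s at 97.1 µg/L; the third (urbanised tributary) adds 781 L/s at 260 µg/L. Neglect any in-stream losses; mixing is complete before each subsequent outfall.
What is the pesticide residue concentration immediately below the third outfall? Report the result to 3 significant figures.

23.3 µg/L

After outfall 1: Q = 14200 + 831.0 = 15030 L/s; C = (14200·0.4000 + 831.0·50.70)/15030 = 3.181 µg/L.
After outfall 2: Q = 15030 + 1600 = 16630 L/s; C = (15030·3.181 + 1600·97.10)/16630 = 12.22 µg/L.
After outfall 3: Q = 16630 + 781.0 = 17410 L/s; C = (16630·12.22 + 781.0·260.0)/17410 = 23.33 µg/L.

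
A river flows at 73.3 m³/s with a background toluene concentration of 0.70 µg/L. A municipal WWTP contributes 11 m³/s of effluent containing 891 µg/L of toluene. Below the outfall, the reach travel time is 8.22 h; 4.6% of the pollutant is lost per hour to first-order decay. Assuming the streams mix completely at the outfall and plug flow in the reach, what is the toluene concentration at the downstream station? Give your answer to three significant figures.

79.4 µg/L

After mixing, C = (73.30·0.7000 + 11.00·891.0) / 84.30 = 9852/84.30 = 116.9 µg/L.
4.6%/h lost → k = −ln(1 − 0.046) = 0.04709 h⁻¹.
First-order decay: C = 116.9·exp(−k·t) = 116.9·0.6790 = 79.36 µg/L.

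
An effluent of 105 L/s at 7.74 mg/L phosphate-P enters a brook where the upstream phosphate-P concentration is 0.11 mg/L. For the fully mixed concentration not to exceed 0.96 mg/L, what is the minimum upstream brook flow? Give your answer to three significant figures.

Set C_mix = 0.96: (Q·0.1100 + 105.0·7.740) / (Q + 105.0) = 0.96
→ Q = 105.0·(7.740 − 0.96)/(0.96 − 0.1100) = 837.5 L/s.

838 L/s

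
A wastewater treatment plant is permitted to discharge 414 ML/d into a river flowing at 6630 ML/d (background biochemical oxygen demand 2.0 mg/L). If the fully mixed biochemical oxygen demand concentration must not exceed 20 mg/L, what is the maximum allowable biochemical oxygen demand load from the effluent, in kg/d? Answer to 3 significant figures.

128000 kg/d

Mass balance at the limit: 6630·2.000 + 414.0·Cₑ = 7044·20 → Cₑ = 308.3 mg/L.
414.0 ML/d = 4.792 m³/s. Load = 4.792 m³/s × 308.3 g/m³ × 86 400 s/d = 127600 kg/d.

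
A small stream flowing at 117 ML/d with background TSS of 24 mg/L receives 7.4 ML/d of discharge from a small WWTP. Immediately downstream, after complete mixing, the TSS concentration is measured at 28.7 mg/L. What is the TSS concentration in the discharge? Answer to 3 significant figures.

Mass balance: 117.0·24.00 + 7.400·Cₑ = 124.4·28.70
→ Cₑ = (124.4·28.70 − 117.0·24.00) / 7.400 = 103.0 mg/L.

103 mg/L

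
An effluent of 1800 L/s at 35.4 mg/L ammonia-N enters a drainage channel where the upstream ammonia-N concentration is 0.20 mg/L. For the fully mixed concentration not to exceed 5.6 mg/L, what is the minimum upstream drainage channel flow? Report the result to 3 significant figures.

9930 L/s

Set C_mix = 5.6: (Q·0.2000 + 1800·35.40) / (Q + 1800) = 5.6
→ Q = 1800·(35.40 − 5.6)/(5.6 − 0.2000) = 9933 L/s.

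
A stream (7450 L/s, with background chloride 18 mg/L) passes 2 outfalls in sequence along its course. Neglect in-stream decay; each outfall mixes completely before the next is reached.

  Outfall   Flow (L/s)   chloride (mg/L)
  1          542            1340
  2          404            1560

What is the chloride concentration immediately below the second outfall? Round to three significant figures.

Below outfall 1: Q → 7992 L/s, C = (7450·18.00 + 542.0·1340)/7992 = 107.7 mg/L.
Below outfall 2: Q → 8396 L/s, C = (7992·107.7 + 404.0·1560)/8396 = 177.5 mg/L.

178 mg/L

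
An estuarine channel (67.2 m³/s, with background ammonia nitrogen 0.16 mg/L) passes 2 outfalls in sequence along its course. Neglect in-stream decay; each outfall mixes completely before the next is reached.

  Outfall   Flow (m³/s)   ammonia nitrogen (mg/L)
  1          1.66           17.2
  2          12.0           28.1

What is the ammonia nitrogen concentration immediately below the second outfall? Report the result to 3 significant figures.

4.66 mg/L

After outfall 1: Q = 67.20 + 1.660 = 68.86 m³/s; C = (67.20·0.1600 + 1.660·17.20)/68.86 = 0.5708 mg/L.
After outfall 2: Q = 68.86 + 12.00 = 80.86 m³/s; C = (68.86·0.5708 + 12.00·28.10)/80.86 = 4.656 mg/L.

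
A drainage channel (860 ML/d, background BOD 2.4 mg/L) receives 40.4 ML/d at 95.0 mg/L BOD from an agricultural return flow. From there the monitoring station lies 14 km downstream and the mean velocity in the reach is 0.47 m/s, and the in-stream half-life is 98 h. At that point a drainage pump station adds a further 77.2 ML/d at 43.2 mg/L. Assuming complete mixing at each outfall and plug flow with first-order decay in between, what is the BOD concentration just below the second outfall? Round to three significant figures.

9.11 mg/L

Flow-weighted average: C = (860.0·2.400 + 40.40·95.00) / 900.4 = 5902/900.4 = 6.555 mg/L; combined flow 900.4 ML/d.
Travel time t = 14·1000 / 0.47 = 29790 s = 8.274 h.
Half-life 98 h → k = ln 2 / 98 = 0.007073 h⁻¹ = 0.1698 d⁻¹.
First-order decay: C = 6.555·exp(−k·t) = 6.555·0.9432 = 6.182 mg/L.
At the second outfall, C = (900.4·6.182 + 77.20·43.20) / (900.4 + 77.20) = 9.106 mg/L.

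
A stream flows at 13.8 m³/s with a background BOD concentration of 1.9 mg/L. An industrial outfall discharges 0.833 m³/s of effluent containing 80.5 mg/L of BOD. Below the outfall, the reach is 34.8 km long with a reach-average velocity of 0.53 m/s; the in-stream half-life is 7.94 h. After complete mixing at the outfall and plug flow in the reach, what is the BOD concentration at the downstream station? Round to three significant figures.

1.30 mg/L

Flow-weighted average: C = (13.80·1.900 + 0.8330·80.50) / 14.63 = 93.28/14.63 = 6.374 mg/L.
Travel time t = 34.8·1000 / 0.53 = 65660 s = 18.24 h.
Half-life 7.94 h → k = ln 2 / 7.94 = 0.08730 h⁻¹ = 2.095 d⁻¹.
Decay over the reach: 6.374·exp(−kt) = 6.374·0.2035 = 1.297 mg/L.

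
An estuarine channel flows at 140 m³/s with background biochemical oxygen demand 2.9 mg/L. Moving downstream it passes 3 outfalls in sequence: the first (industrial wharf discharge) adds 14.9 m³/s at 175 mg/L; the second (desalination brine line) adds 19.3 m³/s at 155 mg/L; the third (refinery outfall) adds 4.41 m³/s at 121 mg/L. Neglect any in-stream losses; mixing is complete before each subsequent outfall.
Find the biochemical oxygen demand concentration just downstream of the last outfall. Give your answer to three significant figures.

36.6 mg/L

After outfall 1: Q = 140.0 + 14.90 = 154.9 m³/s; C = (140.0·2.900 + 14.90·175.0)/154.9 = 19.45 mg/L.
After outfall 2: Q = 154.9 + 19.30 = 174.2 m³/s; C = (154.9·19.45 + 19.30·155.0)/174.2 = 34.47 mg/L.
After outfall 3: Q = 174.2 + 4.410 = 178.6 m³/s; C = (174.2·34.47 + 4.410·121.0)/178.6 = 36.61 mg/L.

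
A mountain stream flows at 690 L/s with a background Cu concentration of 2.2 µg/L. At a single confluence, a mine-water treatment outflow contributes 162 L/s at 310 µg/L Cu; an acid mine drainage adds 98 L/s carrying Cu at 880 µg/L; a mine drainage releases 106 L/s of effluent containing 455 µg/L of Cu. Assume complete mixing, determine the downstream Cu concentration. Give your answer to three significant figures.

Mass balance: C = (690.0·2.200 + 162.0·310.0 + 98.00·880.0 + 106.0·455.0) / 1056 = 186200/1056 = 176.3 µg/L.

176 µg/L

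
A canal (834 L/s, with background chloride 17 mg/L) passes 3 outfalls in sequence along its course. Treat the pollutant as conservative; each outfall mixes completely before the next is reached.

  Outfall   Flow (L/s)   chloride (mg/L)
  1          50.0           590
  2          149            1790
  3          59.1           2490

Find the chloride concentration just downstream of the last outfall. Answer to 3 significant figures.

Outfall 1: combined Q = 884.0 L/s; C = (834.0·17.00 + 50.00·590.0)/884.0 = 49.41 mg/L.
Outfall 2: combined Q = 1033 L/s; C = (884.0·49.41 + 149.0·1790)/1033 = 300.5 mg/L.
Outfall 3: combined Q = 1092 L/s; C = (1033·300.5 + 59.10·2490)/1092 = 419.0 mg/L.

419 mg/L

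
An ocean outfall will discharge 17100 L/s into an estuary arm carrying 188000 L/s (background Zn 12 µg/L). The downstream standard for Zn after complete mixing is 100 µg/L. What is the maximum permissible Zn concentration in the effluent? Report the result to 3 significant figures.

1070 µg/L

At the limit, (Qr·Cr + Qe·Cₑ)/(Qr + Qe) = 100:
Cₑ = (205100·100 − 188000·12.00) / 17100 = 1067 µg/L.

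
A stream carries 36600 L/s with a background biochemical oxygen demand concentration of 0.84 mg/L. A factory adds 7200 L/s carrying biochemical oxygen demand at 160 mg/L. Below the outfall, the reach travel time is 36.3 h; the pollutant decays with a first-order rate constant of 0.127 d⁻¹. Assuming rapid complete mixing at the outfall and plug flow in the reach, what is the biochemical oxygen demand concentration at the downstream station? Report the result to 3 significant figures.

22.3 mg/L

Conservation of mass: C = (36600·0.8400 + 7200·160.0) / 43800 = 1183000/43800 = 27.00 mg/L.
After decay, C = 27.00 × e^(−kt) = 27.00 × 0.8252 = 22.28 mg/L.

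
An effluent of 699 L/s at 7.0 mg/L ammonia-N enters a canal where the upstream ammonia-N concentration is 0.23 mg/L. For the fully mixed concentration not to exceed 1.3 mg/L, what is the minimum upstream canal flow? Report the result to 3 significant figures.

Set C_mix = 1.3: (Q·0.2300 + 699.0·7.000) / (Q + 699.0) = 1.3
→ Q = 699.0·(7.000 − 1.3)/(1.3 − 0.2300) = 3724 L/s.

3720 L/s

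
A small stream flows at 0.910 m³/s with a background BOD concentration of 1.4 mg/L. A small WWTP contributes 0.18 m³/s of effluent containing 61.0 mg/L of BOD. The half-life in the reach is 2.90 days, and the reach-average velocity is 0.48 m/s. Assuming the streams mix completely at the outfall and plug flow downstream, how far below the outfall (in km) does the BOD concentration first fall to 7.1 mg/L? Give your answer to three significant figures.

79.7 km

After mixing, C = (0.9100·1.400 + 0.1800·61.00) / 1.090 = 12.25/1.090 = 11.24 mg/L.
Half-life 2.90 d → k = ln 2 / 2.90 = 0.2390 d⁻¹.
Set 11.24·exp(−k·t) = 7.1 → t = ln(11.24/7.1)/k = 166100 s = 46.15 h.
Distance = v·t = 0.48·166100 = 79740 m = 79.74 km.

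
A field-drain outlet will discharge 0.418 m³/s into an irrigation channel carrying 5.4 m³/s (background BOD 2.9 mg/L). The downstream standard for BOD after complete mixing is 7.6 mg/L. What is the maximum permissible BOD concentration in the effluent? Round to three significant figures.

68.3 mg/L

At the limit, (Qr·Cr + Qe·Cₑ)/(Qr + Qe) = 7.6:
Cₑ = (5.818·7.6 − 5.400·2.900) / 0.4180 = 68.32 mg/L.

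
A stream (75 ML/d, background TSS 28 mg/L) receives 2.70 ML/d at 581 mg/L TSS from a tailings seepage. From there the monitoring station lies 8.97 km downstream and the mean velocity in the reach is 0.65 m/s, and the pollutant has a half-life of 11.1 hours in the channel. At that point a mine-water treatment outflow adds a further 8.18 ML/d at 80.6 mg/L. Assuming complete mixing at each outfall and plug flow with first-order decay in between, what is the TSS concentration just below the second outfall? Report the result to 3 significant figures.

Flow-weighted average: C = (75.00·28.00 + 2.700·581.0) / 77.70 = 3669/77.70 = 47.22 mg/L; combined flow 77.70 ML/d.
Travel time t = 8.97·1000 / 0.65 = 13800 s = 3.833 h.
Half-life 11.1 h → k = ln 2 / 11.1 = 0.06245 h⁻¹ = 1.499 d⁻¹.
Applying C = C₀e^(−kt): 47.22 × 0.7871 = 37.16 mg/L.
Second outfall: C = (77.70·37.16 + 8.180·80.60)/85.88 = 41.30 mg/L.

41.3 mg/L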